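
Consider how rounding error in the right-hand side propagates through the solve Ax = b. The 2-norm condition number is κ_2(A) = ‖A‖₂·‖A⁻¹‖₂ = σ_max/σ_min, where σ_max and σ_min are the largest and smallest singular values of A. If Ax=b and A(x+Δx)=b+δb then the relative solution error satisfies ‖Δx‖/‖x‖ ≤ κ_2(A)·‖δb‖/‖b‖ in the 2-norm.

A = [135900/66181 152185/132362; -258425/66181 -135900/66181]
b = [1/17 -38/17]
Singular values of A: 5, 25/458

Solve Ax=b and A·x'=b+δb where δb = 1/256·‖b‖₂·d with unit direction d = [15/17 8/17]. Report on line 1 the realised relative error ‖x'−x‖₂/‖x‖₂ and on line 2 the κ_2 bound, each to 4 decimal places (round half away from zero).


σ_max = 5, σ_min = 25/458
κ_2(A) = 5 / (25/458) = 91.6000
perturbation bound = 91.6000·1/256 = 0.3578
solve Ax = b  →  x = [8.9741 -15.9765]
‖b‖₂ = 2.2361 and ‖x‖₂ = 18.3244
Δx = A⁻¹·δb where δb = 1/256·2.2361·d; ‖Δx‖ = 0.1600
dividing the unrounded norms, ‖Δx‖/‖x‖ = 0.0087
realised/bound (from unrounded values) ≈ 0.0244

0.0087
0.3578


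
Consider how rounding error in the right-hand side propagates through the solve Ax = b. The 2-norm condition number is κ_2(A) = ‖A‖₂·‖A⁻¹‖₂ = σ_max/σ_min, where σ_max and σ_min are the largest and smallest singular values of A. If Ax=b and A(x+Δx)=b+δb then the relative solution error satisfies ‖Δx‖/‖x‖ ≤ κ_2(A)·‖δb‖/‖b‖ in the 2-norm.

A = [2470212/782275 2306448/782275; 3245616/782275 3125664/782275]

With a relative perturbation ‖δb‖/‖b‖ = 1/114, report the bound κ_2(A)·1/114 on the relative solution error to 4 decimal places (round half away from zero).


form AᵀA = [665438821776/24478167025 126736964928/4895633405; 126736964928/4895633405 603579112704/24478167025] with trace 301787856/5821205 and determinant 107495424/727650625
char-poly roots: 1296/25 and 82944/29106025
so κ_2 = √((1296/25) / (82944/29106025)) = 134.8750
worst-case relative error ≤ 134.8750 × 1/114 = 1.1831

1.1831


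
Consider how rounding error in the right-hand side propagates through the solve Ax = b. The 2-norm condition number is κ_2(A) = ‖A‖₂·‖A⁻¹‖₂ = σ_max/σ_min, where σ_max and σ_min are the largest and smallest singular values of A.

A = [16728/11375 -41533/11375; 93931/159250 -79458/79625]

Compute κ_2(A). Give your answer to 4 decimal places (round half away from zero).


form AᵀA = [101870281/40576900 -12088071/2028845; -12088071/2028845 145340941/10144225] with trace 808561/48020 and determinant 2825761/6002500
eigenvalues of AᵀA: λ = (tr ± √(tr²−4·det))/2 = 1681/100, 1681/60025
κ_2(A) = √(λ_max/λ_min) = √((1681/100) / (1681/60025)) = 24.5000

24.5000


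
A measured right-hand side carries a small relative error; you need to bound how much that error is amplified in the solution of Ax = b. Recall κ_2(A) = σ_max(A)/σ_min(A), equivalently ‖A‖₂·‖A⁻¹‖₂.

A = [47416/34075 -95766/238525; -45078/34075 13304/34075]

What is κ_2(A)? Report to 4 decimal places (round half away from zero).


329.0000

form AᵀA = [1017908/276125 -2078208/1932875; -2078208/1932875 4243508/13530125] with trace 432968/108241 and determinant 16/108241
solving λ² − 432968/108241·λ + 16/108241 = 0 gives λ = 4, 4/108241
κ = σ_max/σ_min = 2/(2/329) = 329.0000


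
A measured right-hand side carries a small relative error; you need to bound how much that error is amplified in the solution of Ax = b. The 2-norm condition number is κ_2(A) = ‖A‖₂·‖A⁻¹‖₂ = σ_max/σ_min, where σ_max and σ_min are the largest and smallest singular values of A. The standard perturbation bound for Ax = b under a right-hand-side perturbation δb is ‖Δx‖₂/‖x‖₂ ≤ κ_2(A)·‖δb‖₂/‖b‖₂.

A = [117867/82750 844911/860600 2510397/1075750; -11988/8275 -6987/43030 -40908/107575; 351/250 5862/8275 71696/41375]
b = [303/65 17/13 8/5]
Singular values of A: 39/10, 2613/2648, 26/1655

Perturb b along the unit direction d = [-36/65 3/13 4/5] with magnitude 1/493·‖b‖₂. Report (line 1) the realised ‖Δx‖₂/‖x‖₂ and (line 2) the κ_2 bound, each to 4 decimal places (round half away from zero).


0.0103
0.5035

from the listed singular values, σ₁ = 39/10, σ_n = 26/1655
condition number: (39/10) ÷ (26/1655) = 248.2500
perturbation bound = 248.2500·1/493 = 0.5035
solve Ax = b  →  x = [-1.8168 59.7746 -22.0411]
‖b‖ = 5.0990, ‖x‖ = 63.7347
re-solving with b+δb shifts x by Δx of norm 0.6584
realised ‖Δx‖/‖x‖ = 0.0103
tightness: 0.0103 against a bound of 0.5035 (unrounded ratio ≈ 0.0205)


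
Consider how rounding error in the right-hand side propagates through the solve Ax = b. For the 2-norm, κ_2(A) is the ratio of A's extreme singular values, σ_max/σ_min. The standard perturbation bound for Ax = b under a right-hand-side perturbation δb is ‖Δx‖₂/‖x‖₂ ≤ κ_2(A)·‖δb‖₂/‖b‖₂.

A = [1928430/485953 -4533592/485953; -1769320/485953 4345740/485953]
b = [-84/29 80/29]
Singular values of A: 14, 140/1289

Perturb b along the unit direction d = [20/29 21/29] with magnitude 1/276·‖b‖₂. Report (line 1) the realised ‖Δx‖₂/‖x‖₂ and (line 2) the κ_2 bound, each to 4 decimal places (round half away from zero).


0.4670
0.4670

σ_max = 14, σ_min = 140/1289
κ_2(A) = 14 / (140/1289) = 128.9000
perturbation bound = 128.9000·1/276 = 0.4670
solve Ax = b  →  x = [-0.1099 0.2637]
‖b‖₂ = 4.0000 and ‖x‖₂ = 0.2857
re-solving with b+δb shifts x by Δx of norm 0.1334
realised ‖Δx‖/‖x‖ = 0.4670
realised/bound = 1 exactly: the bound is attained for this b and d


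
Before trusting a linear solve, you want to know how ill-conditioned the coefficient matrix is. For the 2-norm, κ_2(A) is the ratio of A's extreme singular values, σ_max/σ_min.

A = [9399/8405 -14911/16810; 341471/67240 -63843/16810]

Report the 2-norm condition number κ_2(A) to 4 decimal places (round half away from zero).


AᵀA = [14545661/537920 -2727153/134480; -2727153/134480 255697/16810]; tr = 4545593/107584, det = 28561/430336
λ_max, λ_min = (4545593/107584 ± √20659343015025/11574317056)/2 = 169/4, 169/107584
σ_max=√(169/4)=(13/2), σ_min=√(169/107584)=(13/328) → κ = 164.0000

164.0000


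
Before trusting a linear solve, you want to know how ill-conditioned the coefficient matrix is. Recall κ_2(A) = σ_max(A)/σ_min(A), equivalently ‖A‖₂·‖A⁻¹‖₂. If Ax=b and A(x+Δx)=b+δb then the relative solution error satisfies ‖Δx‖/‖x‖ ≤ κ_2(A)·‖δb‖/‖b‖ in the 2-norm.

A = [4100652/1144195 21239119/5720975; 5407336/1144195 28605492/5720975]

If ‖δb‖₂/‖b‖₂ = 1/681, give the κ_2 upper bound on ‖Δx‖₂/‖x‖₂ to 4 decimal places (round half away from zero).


form AᵀA = [1842185177680/52367287921 9670949699796/261836439605; 9670949699796/261836439605 50774973938329/1309182198025] with trace 115136270369/1556697025 and determinant 218803264/1556697025
char-poly roots: 1849/25 and 118336/62267881
σ_max=√(1849/25)=(43/5), σ_min=√(118336/62267881)=(344/7891) → κ = 197.2750
κ_2(A)·‖δb‖/‖b‖ = 0.2897

0.2897


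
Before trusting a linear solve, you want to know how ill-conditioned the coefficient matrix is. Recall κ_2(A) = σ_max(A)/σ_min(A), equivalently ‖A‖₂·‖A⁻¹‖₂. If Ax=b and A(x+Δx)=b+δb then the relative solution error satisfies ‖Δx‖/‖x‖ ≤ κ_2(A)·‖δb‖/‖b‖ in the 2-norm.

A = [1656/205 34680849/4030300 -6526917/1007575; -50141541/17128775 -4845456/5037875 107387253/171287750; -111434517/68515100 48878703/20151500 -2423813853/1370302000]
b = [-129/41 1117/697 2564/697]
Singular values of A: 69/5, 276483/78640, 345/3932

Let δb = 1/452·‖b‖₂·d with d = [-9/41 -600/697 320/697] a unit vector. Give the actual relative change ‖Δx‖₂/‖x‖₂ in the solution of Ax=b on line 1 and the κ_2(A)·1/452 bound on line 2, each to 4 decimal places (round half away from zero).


0.0112
0.3480

from the listed singular values, σ₁ = 69/5, σ_n = 345/3932
κ = σ_max/σ_min = (69/5)/(345/3932) = 157.2800
bound on ‖Δx‖/‖x‖: κ·ε = 157.2800·1/452 = 0.3480
solve Ax = b  →  x = [-1.0406 7.2452 8.8125]
2-norm of b is 5.0990; of x, 11.4558
δb = ε·‖b‖·d = [-0.0025 -0.0097 0.0052]; solving A·Δx = δb gives ‖Δx‖ = 0.1286
realised ‖Δx‖/‖x‖ = 0.0112
tightness: 0.0112 against a bound of 0.3480 (unrounded ratio ≈ 0.0323)


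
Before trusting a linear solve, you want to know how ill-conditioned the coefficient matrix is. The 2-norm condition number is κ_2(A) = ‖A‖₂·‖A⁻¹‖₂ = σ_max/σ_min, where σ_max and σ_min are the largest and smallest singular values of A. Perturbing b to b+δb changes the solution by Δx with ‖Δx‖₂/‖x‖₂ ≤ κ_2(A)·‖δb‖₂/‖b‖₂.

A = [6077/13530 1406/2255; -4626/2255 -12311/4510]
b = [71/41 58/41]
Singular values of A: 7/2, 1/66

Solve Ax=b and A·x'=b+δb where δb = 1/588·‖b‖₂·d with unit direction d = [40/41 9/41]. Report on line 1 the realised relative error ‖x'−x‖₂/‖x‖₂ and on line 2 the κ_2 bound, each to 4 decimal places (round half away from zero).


0.0019
0.3929

from the listed singular values, σ₁ = 7/2, σ_n = 1/66
κ_2(A) = (7/2) / (1/66) = 231.0000
worst-case relative error ≤ 231.0000 × 1/588 = 0.3929
solve Ax = b  →  x = [-105.7714 78.9714]
‖b‖₂ = 2.2361 and ‖x‖₂ = 132.0003
with δb = [0.0037 0.0008], A·Δx = δb → ‖Δx‖ = 0.2510
realised ‖Δx‖/‖x‖ = 0.0019
so the bound overstates the realised error by a factor of ≈ 206.6132 (computed from the unrounded values)


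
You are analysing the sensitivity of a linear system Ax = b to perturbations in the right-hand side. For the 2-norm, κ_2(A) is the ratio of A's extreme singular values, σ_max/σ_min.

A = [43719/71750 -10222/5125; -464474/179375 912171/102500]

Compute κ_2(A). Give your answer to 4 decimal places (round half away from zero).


350.0000

AᵀA = [541777609/76562500 -132666417/5468750; -132666417/5468750 519840361/6250000]; tr = 44222861/490000, det = 130321/1960000
char-poly roots: 361/4 and 361/490000
κ = σ_max/σ_min = (19/2)/(19/700) = 350.0000


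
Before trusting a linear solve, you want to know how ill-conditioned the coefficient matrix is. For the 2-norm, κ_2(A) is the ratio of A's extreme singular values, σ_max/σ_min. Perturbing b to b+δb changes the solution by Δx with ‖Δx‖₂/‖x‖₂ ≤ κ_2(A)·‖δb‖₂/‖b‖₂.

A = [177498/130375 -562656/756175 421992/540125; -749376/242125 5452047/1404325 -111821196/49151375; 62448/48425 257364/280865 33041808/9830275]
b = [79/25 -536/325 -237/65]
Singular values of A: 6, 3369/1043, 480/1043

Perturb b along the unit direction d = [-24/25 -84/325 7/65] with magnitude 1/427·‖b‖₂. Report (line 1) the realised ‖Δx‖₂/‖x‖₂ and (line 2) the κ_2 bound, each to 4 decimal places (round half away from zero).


0.0039
0.0305

largest singular value 6, smallest 480/1043
condition number: 6 ÷ (480/1043) = 13.0375
worst-case relative error ≤ 13.0375 × 1/427 = 0.0305
solve Ax = b  →  x = [5.3150 1.7087 -3.5898]
‖b‖₂ = 5.0990 and ‖x‖₂ = 6.6374
δb = ε·‖b‖·d = [-0.0115 -0.0031 0.0013]; solving A·Δx = δb gives ‖Δx‖ = 0.0259
realised ‖Δx‖/‖x‖ = 0.0039
realised/bound (from unrounded values) ≈ 0.1280


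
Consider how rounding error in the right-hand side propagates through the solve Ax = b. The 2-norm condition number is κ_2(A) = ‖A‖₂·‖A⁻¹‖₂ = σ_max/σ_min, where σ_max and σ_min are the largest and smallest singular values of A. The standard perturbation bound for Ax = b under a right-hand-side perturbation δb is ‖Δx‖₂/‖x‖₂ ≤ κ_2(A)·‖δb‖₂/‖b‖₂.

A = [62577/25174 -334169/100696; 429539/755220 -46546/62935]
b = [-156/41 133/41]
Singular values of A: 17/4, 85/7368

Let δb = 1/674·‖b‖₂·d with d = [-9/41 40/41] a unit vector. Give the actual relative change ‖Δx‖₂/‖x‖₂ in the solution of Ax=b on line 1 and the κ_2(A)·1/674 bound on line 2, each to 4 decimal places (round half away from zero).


largest singular value 17/4, smallest 85/7368
κ_2(A) = (17/4) / (85/7368) = 368.4000
κ_2(A)·‖δb‖/‖b‖ = 0.5466
solve Ax = b  →  x = [276.9600 208.6024]
‖b‖₂ = 5.0000 and ‖x‖₂ = 346.7301
δb = ε·‖b‖·d = [-0.0016 0.0072]; solving A·Δx = δb gives ‖Δx‖ = 0.6430
realised ‖Δx‖/‖x‖ = 0.0019
realised/bound (from unrounded values) ≈ 0.0034

0.0019
0.5466


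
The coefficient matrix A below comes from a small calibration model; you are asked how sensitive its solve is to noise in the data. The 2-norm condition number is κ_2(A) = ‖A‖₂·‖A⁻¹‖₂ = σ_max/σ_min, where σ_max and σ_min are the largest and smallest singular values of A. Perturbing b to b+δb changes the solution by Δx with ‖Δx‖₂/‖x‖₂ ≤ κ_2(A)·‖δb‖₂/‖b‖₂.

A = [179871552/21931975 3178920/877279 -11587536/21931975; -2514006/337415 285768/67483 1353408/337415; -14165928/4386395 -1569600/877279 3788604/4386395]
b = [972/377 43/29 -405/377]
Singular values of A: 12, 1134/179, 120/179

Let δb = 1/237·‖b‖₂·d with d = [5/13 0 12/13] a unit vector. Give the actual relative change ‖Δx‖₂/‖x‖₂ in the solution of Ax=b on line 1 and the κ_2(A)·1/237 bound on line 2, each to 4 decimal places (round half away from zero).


0.0414
0.0755

from the listed singular values, σ₁ = 12, σ_n = 120/179
condition number: 12 ÷ (120/179) = 17.9000
κ_2(A)·‖δb‖/‖b‖ = 0.0755
solve Ax = b  →  x = [0.1310 0.4371 0.1515]
2-norm of b is 3.1623; of x, 0.4808
with δb = [0.0051 0.0000 0.0123], A·Δx = δb → ‖Δx‖ = 0.0199
dividing the unrounded norms, ‖Δx‖/‖x‖ = 0.0414
tightness: 0.0414 against a bound of 0.0755 (unrounded ratio ≈ 0.5481)


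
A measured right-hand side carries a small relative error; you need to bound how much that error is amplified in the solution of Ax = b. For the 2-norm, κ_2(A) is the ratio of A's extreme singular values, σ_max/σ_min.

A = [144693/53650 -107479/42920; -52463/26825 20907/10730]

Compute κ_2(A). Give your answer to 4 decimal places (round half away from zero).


59.2000

form AᵀA = [1277821189/115132900 -973048419/92106320; -973048419/92106320 741815113/73685056] with trace 46362089/2190400 and determinant 279841/2190400
eigenvalues of AᵀA: λ = (tr ± √(tr²−4·det))/2 = 529/25, 529/87616
κ = σ_max/σ_min = (23/5)/(23/296) = 59.2000


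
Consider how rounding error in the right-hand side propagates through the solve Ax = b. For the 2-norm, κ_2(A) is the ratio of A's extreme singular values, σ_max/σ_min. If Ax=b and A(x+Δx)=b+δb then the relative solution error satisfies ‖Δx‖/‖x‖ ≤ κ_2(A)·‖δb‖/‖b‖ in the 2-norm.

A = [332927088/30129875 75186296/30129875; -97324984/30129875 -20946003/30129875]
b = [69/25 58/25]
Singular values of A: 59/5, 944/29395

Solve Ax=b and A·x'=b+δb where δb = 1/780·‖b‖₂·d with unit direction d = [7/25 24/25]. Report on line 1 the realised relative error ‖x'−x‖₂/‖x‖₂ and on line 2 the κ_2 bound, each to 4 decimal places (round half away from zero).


0.0015
0.4711

largest singular value 59/5, smallest 944/29395
κ = σ_max/σ_min = (59/5)/(944/29395) = 367.4375
worst-case relative error ≤ 367.4375 × 1/780 = 0.4711
solve Ax = b  →  x = [-20.3407 91.1751]
‖b‖ = 3.6056, ‖x‖ = 93.4165
with δb = [0.0013 0.0044], A·Δx = δb → ‖Δx‖ = 0.1439
realised ‖Δx‖/‖x‖ = 0.0015
tightness: 0.0015 against a bound of 0.4711 (unrounded ratio ≈ 0.0033)


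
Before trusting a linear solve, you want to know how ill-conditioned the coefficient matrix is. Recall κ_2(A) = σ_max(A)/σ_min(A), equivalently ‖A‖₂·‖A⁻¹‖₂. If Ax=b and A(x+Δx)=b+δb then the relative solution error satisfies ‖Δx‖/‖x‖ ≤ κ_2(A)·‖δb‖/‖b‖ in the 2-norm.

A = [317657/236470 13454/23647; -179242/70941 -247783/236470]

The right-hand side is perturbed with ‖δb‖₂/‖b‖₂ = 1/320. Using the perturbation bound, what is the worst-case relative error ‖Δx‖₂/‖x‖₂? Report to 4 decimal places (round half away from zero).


form AᵀA = [14259249769/1741392900 19804288/5804643; 19804288/5804643 275077601/193488100] with trace 49511681/5152050 and determinant 923521/1030410000
λ_max, λ_min = (49511681/5152050 ± √24513113949184/265436192025)/2 = 961/100, 961/10304100
σ_max=√(961/100)=(31/10), σ_min=√(961/10304100)=(31/3210) → κ = 321.0000
worst-case relative error ≤ 321.0000 × 1/320 = 1.0031

1.0031


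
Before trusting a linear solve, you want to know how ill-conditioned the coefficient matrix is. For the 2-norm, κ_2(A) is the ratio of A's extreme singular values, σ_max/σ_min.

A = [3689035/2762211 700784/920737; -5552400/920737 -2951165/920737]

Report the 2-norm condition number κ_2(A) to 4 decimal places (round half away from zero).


158.5200

form AᵀA = [173153653225/4538851641 30781298240/1512950547; 30781298240/1512950547 5473214201/504316849] with trace 769593706/15705369 and determinant 1500625/15705369
solving λ² − 769593706/15705369·λ + 1500625/15705369 = 0 gives λ = 49, 30625/15705369
κ_2(A) = √(λ_max/λ_min) = √(49 / (30625/15705369)) = 158.5200


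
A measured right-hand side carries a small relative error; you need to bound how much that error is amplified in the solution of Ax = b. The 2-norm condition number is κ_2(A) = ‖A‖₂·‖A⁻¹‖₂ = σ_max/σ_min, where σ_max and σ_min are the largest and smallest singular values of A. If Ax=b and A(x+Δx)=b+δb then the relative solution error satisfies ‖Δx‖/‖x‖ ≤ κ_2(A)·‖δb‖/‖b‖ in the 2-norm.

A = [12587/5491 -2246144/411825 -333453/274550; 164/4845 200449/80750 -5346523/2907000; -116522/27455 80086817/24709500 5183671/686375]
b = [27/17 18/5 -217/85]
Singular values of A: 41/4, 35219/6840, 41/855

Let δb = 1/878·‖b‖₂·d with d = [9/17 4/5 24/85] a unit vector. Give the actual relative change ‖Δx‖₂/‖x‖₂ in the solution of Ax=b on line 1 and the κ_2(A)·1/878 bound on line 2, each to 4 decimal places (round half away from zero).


σ_max = 41/4, σ_min = 41/855
condition number: (41/4) ÷ (41/855) = 213.7500
perturbation bound = 213.7500·1/878 = 0.2435
solve Ax = b  →  x = [55.3386 17.8201 23.1127]
2-norm of b is 4.6904; of x, 62.5629
with δb = [0.0028 0.0043 0.0015], A·Δx = δb → ‖Δx‖ = 0.1114
relative error = 0.0018
realised/bound (from unrounded values) ≈ 0.0073

0.0018
0.2435


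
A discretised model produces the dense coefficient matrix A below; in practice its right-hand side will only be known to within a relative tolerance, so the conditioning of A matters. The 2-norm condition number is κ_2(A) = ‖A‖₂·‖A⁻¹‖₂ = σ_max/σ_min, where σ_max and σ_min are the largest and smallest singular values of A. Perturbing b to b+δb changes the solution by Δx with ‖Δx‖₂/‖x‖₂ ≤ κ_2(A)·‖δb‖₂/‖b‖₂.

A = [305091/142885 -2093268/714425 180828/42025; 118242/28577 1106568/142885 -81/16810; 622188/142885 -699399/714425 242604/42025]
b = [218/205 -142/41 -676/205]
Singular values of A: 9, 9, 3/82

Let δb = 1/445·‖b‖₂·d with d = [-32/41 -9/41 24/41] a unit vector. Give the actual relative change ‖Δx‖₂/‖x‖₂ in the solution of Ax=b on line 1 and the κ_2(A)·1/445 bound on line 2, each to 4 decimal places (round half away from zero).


0.0055
0.5528

σ_max = 9, σ_min = 3/82
condition number: 9 ÷ (3/82) = 246.0000
perturbation bound = 246.0000·1/445 = 0.5528
solve Ax = b  →  x = [38.2614 -20.9098 -32.9778]
2-norm of b is 4.8990; of x, 54.6689
with δb = [-0.0086 -0.0024 0.0064], A·Δx = δb → ‖Δx‖ = 0.3009
dividing the unrounded norms, ‖Δx‖/‖x‖ = 0.0055
tightness: 0.0055 against a bound of 0.5528 (unrounded ratio ≈ 0.0100)


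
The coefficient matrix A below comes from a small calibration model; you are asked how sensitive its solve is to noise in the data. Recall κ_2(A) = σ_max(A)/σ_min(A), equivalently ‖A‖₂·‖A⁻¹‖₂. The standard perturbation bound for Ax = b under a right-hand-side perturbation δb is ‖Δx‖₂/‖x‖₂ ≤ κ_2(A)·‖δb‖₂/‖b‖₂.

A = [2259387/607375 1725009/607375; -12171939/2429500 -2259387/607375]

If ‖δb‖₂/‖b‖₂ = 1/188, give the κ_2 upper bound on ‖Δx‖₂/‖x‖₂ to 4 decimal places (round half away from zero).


form AᵀA = [9193334914881/236098810000 1723638895173/59024702500; 1723638895173/59024702500 323219426634/14756175625] with trace 574593829641/9443952400 and determinant 57836025/377758096
eigenvalues of AᵀA: λ = (tr ± √(tr²−4·det))/2 = 1521/25, 950625/377758096
σ_max=√(1521/25)=(39/5), σ_min=√(950625/377758096)=(975/19436) → κ = 155.4880
κ_2(A)·‖δb‖/‖b‖ = 0.8271

0.8271


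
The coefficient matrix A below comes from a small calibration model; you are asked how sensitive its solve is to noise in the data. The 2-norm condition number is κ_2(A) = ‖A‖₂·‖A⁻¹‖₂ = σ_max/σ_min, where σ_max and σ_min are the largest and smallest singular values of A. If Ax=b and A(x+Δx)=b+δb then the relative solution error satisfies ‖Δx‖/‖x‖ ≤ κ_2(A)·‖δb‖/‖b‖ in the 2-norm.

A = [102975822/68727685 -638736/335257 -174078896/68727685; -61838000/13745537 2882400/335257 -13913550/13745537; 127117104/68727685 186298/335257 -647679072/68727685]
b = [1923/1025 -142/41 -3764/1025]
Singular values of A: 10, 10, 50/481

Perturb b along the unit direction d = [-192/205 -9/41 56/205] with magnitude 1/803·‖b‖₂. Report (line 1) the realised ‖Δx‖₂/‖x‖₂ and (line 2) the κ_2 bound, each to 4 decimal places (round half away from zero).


0.0034
0.1198

largest singular value 10, smallest 50/481
condition number: 10 ÷ (50/481) = 96.2000
κ_2(A)·‖δb‖/‖b‖ = 0.1198
solve Ax = b  →  x = [-16.4446 -9.4071 -3.3925]
‖b‖ = 5.3852, ‖x‖ = 19.2465
re-solving with b+δb shifts x by Δx of norm 0.0645
relative error = 0.0034
realised/bound (from unrounded values) ≈ 0.0280


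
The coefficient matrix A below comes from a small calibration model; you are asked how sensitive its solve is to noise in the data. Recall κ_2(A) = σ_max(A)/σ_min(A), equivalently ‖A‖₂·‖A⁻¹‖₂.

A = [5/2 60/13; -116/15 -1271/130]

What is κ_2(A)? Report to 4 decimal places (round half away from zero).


16.2000

AᵀA = [59449/900 6536/75; 6536/75 11689/100]; tr = 3293/18, det = 2025/16
λ_max, λ_min = (3293/18 ± √2669956/81)/2 = 729/4, 25/36
κ_2(A) = √(λ_max/λ_min) = √((729/4) / (25/36)) = 16.2000


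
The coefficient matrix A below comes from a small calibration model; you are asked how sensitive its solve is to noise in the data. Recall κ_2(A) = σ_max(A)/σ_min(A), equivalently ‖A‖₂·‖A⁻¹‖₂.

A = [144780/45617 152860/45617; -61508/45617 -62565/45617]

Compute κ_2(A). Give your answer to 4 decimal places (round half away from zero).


151.2500

AᵀA = [5048864/424589 5300820/424589; 5300820/424589 5566325/424589]; tr = 366041/14641, det = 400/14641
eigenvalues of AᵀA: λ = (tr ± √(tr²−4·det))/2 = 25, 16/14641
so κ_2 = √(25 / (16/14641)) = 151.2500


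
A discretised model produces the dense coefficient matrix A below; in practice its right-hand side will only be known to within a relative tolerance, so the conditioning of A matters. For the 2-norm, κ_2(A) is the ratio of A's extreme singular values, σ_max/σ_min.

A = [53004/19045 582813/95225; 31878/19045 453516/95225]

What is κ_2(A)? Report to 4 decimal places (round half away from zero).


M = AᵀA = [11771172/1116037 139534164/5580185; 139534164/5580185 1677993093/27900925]. tr(M)=151713261/2146225, det(M)=777924/85849
λ_max, λ_min = (151713261/2146225 ± √22849953569564121/4606281750625)/2 = 1764/25, 11025/85849
so κ_2 = √((1764/25) / (11025/85849)) = 23.4400

23.4400


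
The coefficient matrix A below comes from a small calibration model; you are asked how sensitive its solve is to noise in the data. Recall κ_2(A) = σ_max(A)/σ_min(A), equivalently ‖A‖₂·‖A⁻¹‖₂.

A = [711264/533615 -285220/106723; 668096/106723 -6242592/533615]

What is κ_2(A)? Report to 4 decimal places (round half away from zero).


form AᵀA = [6939145216/169390225 -2601735552/33878045; -2601735552/33878045 24392454544/169390225] with trace 6266319952/33878045 and determinant 5473632256/4234755625
λ_max, λ_min = (6266319952/33878045 ± √981520794752926281984/28693048325550625)/2 = 4624/25, 1183744/169390225
so κ_2 = √((4624/25) / (1183744/169390225)) = 162.6875

162.6875


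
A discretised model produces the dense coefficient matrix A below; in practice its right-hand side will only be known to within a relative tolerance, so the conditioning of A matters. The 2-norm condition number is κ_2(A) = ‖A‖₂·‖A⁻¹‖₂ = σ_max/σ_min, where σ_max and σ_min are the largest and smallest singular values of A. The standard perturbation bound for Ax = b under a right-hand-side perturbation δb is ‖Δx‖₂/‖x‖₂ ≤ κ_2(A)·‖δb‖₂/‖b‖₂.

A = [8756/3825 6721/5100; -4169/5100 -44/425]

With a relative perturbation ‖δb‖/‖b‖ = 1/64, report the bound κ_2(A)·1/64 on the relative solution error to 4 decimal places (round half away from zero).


M = AᵀA = [2212969/374544 24200/7803; 24200/7803 72721/41616]. tr(M)=4961/648, det(M)=14641/20736
solving λ² − 4961/648·λ + 14641/20736 = 0 gives λ = 121/16, 121/1296
σ_max=√(121/16)=(11/4), σ_min=√(121/1296)=(11/36) → κ = 9.0000
worst-case relative error ≤ 9.0000 × 1/64 = 0.1406

0.1406


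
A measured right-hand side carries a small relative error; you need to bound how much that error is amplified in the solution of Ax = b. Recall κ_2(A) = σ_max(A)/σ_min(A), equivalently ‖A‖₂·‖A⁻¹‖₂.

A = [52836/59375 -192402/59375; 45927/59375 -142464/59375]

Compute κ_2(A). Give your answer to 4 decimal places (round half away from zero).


47.5000

AᵀA = [196037289/141015625 -668347848/141015625; -668347848/141015625 2292580836/141015625]; tr = 3981789/225625, det = 777924/5640625
solving λ² − 3981789/225625·λ + 777924/5640625 = 0 gives λ = 441/25, 1764/225625
so κ_2 = √((441/25) / (1764/225625)) = 47.5000


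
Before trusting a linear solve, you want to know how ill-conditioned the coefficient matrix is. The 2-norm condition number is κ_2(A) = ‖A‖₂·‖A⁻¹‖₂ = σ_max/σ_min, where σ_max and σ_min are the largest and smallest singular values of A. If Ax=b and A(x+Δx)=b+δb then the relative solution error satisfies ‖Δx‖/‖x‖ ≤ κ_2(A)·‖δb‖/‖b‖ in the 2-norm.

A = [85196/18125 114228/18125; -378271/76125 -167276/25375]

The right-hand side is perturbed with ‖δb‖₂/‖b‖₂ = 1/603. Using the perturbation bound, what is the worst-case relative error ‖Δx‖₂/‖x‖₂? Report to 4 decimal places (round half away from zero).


0.6530

M = AᵀA = [8059643041/172265625 3581999396/57421875; 3581999396/57421875 1592015776/19140625]. tr(M)=895511401/6890625, det(M)=2085136/19140625
solving λ² − 895511401/6890625·λ + 2085136/19140625 = 0 gives λ = 3249/25, 5776/6890625
κ_2(A) = √(λ_max/λ_min) = √((3249/25) / (5776/6890625)) = 393.7500
perturbation bound = 393.7500·1/603 = 0.6530


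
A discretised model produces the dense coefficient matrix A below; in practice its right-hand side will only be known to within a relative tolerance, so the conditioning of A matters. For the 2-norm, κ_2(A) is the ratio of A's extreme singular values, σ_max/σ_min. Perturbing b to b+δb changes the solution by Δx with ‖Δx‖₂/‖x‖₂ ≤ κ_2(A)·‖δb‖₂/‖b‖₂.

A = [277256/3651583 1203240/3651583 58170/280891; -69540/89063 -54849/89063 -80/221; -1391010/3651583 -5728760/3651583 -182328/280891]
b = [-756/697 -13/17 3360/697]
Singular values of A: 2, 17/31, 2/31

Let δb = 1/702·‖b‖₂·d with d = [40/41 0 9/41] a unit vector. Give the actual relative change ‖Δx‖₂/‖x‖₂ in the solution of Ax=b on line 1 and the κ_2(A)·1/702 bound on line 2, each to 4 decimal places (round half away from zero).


0.0190
0.0442

from the listed singular values, σ₁ = 2, σ_n = 2/31
κ = σ_max/σ_min = 2/(2/31) = 31.0000
bound on ‖Δx‖/‖x‖: κ·ε = 31.0000·1/702 = 0.0442
solve Ax = b  →  x = [4.3397 -3.8082 -0.7692]
‖b‖₂ = 5.0000 and ‖x‖₂ = 5.8247
re-solving with b+δb shifts x by Δx of norm 0.1104
realised ‖Δx‖/‖x‖ = 0.0190
tightness: 0.0190 against a bound of 0.0442 (unrounded ratio ≈ 0.4292)


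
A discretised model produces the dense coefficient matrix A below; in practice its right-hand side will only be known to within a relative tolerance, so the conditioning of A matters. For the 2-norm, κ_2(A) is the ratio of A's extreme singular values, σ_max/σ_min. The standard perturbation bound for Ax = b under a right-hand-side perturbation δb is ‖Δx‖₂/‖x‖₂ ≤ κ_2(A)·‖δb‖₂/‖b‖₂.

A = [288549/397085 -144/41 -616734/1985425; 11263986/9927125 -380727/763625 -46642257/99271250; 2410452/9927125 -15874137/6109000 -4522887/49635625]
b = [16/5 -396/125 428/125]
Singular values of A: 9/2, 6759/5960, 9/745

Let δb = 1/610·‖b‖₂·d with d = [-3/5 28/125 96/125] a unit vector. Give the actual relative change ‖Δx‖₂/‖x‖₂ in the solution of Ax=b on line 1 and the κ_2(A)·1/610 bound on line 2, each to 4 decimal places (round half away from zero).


0.2110
0.6107

largest singular value 9/2, smallest 9/745
κ_2(A) = (9/2) / (9/745) = 372.5000
perturbation bound = 372.5000·1/610 = 0.6107
solve Ax = b  →  x = [-2.9963 -1.6415 1.2485]
2-norm of b is 5.6569; of x, 3.6374
Δx = A⁻¹·δb where δb = 1/610·5.6569·d; ‖Δx‖ = 0.7676
realised ‖Δx‖/‖x‖ = 0.2110
realised/bound (from unrounded values) ≈ 0.3456


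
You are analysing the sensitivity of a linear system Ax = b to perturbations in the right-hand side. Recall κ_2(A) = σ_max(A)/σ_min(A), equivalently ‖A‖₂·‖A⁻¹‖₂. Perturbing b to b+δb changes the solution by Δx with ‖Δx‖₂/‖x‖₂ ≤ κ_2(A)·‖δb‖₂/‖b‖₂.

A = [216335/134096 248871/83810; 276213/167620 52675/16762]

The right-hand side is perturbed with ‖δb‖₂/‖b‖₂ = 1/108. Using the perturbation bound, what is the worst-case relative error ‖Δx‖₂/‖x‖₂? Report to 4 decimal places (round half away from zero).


1.2593

AᵀA = [2842709569/534534400 26643897/2672672; 26643897/2672672 78063713/4176050]; tr = 44411297/1849600, det = 5764801/184960000
λ_max, λ_min = (44411297/1849600 ± √78877471927401/136840806400)/2 = 2401/100, 2401/1849600
σ_max=√(2401/100)=(49/10), σ_min=√(2401/1849600)=(49/1360) → κ = 136.0000
worst-case relative error ≤ 136.0000 × 1/108 = 1.2593


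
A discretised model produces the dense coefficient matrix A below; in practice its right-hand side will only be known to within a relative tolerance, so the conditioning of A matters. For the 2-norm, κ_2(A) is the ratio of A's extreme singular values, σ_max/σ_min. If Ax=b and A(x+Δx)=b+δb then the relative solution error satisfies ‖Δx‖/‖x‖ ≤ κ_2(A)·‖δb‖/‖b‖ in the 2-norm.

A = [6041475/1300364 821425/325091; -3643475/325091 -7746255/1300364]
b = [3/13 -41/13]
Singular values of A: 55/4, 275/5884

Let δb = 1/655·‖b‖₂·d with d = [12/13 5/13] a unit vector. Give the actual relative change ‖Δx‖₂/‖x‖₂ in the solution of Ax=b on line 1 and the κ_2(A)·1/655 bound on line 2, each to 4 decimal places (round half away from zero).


largest singular value 55/4, smallest 275/5884
κ_2(A) = (55/4) / (275/5884) = 294.2000
bound on ‖Δx‖/‖x‖: κ·ε = 294.2000·1/655 = 0.4492
solve Ax = b  →  x = [10.2614 -18.7765]
‖b‖ = 3.1623, ‖x‖ = 21.3975
δb = ε·‖b‖·d = [0.0045 0.0019]; solving A·Δx = δb gives ‖Δx‖ = 0.1033
dividing the unrounded norms, ‖Δx‖/‖x‖ = 0.0048
so the bound overstates the realised error by a factor of ≈ 93.0390 (computed from the unrounded values)

0.0048
0.4492


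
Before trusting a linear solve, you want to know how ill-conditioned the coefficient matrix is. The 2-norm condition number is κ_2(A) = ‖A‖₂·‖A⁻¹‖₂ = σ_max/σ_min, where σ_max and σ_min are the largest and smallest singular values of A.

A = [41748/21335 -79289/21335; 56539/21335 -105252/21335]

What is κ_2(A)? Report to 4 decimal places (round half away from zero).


AᵀA = [197582161/18207289 -370440000/18207289; -370440000/18207289 694589161/18207289]; tr = 3087098/63001, det = 2401/63001
eigenvalues of AᵀA: λ = (tr ± √(tr²−4·det))/2 = 49, 49/63001
so κ_2 = √(49 / (49/63001)) = 251.0000

251.0000


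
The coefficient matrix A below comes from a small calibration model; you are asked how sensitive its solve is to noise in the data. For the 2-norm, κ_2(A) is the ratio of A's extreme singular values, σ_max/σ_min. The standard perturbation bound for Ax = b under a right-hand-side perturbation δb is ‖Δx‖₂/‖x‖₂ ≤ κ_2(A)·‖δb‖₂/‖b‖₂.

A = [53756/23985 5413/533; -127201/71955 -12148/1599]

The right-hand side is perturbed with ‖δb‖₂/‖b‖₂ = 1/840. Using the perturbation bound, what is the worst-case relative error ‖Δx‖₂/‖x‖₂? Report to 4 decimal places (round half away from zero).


M = AᵀA = [1687498489/207100881 832813760/23011209; 832813760/23011209 411279025/2556801]. tr(M)=20821594/123201, det(M)=625/729
char-poly roots: 169 and 625/123201
so κ_2 = √(169 / (625/123201)) = 182.5200
perturbation bound = 182.5200·1/840 = 0.2173

0.2173


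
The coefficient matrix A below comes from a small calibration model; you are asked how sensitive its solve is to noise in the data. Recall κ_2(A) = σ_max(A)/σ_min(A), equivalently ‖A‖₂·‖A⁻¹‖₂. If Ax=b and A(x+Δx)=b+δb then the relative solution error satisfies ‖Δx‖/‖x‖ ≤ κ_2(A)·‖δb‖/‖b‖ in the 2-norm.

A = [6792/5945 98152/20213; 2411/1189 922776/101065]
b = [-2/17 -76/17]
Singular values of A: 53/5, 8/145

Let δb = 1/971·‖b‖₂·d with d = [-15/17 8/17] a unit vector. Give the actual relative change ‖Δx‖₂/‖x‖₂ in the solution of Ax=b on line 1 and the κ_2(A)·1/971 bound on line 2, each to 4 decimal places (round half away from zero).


0.0023
0.1979

σ_max = 53/5, σ_min = 8/145
κ = σ_max/σ_min = (53/5)/(8/145) = 192.1250
worst-case relative error ≤ 192.1250 × 1/971 = 0.1979
solve Ax = b  →  x = [35.2830 -8.3255]
‖b‖ = 4.4721, ‖x‖ = 36.2520
with δb = [-0.0041 0.0022], A·Δx = δb → ‖Δx‖ = 0.0835
realised ‖Δx‖/‖x‖ = 0.0023
realised/bound (from unrounded values) ≈ 0.0116


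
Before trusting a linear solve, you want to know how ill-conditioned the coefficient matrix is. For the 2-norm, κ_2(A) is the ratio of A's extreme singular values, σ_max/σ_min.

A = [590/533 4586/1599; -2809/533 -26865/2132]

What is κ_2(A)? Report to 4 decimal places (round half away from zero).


168.0000

AᵀA = [29 835/12; 835/12 24049/144]; tr = 28225/144, det = 49/36
solving λ² − 28225/144·λ + 49/36 = 0 gives λ = 196, 1/144
κ = σ_max/σ_min = 14/(1/12) = 168.0000


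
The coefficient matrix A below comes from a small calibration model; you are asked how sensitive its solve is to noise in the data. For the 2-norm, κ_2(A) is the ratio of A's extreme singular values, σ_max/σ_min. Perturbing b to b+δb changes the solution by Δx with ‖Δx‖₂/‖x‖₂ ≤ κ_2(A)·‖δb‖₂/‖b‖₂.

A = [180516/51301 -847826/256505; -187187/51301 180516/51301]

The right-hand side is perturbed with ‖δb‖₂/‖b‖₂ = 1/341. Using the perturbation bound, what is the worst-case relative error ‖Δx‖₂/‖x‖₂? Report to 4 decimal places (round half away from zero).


0.4472

AᵀA = [80410225/3129361 -382874436/15646805; -382874436/15646805 1823376436/78234025]; tr = 4558421/93025, det = 9604/93025
eigenvalues of AᵀA: λ = (tr ± √(tr²−4·det))/2 = 49, 196/93025
κ_2(A) = √(λ_max/λ_min) = √(49 / (196/93025)) = 152.5000
bound on ‖Δx‖/‖x‖: κ·ε = 152.5000·1/341 = 0.4472


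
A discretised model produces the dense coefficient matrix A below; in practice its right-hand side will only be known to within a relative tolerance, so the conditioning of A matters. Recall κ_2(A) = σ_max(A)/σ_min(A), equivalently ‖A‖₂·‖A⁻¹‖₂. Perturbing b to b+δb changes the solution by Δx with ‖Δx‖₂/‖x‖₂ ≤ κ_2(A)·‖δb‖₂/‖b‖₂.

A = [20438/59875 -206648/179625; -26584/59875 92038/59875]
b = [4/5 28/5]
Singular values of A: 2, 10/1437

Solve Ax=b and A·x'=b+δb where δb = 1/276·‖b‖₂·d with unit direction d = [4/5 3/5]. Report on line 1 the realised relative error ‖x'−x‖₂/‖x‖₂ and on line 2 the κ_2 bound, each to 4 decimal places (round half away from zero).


0.0051
1.0413

from the listed singular values, σ₁ = 2, σ_n = 10/1437
condition number: 2 ÷ (10/1437) = 287.4000
worst-case relative error ≤ 287.4000 × 1/276 = 1.0413
solve Ax = b  →  x = [551.2480 162.8640]
‖b‖ = 5.6569, ‖x‖ = 574.8035
Δx = A⁻¹·δb where δb = 1/276·5.6569·d; ‖Δx‖ = 2.9453
dividing the unrounded norms, ‖Δx‖/‖x‖ = 0.0051
so the bound overstates the realised error by a factor of ≈ 203.2237 (computed from the unrounded values)


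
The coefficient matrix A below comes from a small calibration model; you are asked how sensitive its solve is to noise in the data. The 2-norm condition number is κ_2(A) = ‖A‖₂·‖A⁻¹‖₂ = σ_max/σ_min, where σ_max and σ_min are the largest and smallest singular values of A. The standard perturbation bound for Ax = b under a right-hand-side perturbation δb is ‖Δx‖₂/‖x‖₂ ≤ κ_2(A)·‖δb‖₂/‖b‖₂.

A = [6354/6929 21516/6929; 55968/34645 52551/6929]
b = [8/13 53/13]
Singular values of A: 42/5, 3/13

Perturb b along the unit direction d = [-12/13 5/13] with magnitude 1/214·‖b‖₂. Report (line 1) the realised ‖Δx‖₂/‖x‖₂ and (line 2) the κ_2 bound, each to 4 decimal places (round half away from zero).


0.0192
0.1701

from the listed singular values, σ₁ = 42/5, σ_n = 3/13
κ = σ_max/σ_min = (42/5)/(3/13) = 36.4000
perturbation bound = 36.4000·1/214 = 0.1701
solve Ax = b  →  x = [-4.1231 1.4158]
‖b‖₂ = 4.1231 and ‖x‖₂ = 4.3594
Δx = A⁻¹·δb where δb = 1/214·4.1231·d; ‖Δx‖ = 0.0835
realised ‖Δx‖/‖x‖ = 0.0192
realised/bound (from unrounded values) ≈ 0.1126


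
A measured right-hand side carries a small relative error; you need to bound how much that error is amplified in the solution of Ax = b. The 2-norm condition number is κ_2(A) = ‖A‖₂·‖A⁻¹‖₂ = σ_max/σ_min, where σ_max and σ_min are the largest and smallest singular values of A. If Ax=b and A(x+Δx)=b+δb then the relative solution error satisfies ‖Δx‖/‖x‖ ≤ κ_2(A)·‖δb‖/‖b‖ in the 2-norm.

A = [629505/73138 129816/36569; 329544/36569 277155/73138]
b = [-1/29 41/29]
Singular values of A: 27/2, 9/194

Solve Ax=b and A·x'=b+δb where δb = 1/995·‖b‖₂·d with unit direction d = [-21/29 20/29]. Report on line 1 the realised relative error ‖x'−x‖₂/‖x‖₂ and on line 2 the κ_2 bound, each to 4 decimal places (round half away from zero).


0.0014
0.2925

largest singular value 27/2, smallest 9/194
κ_2(A) = (27/2) / (9/194) = 291.0000
κ_2(A)·‖δb‖/‖b‖ = 0.2925
solve Ax = b  →  x = [-8.2222 19.9259]
‖b‖ = 1.4142, ‖x‖ = 21.5557
δb = ε·‖b‖·d = [-0.0010 0.0010]; solving A·Δx = δb gives ‖Δx‖ = 0.0306
relative error = 0.0014
tightness: 0.0014 against a bound of 0.2925 (unrounded ratio ≈ 0.0049)


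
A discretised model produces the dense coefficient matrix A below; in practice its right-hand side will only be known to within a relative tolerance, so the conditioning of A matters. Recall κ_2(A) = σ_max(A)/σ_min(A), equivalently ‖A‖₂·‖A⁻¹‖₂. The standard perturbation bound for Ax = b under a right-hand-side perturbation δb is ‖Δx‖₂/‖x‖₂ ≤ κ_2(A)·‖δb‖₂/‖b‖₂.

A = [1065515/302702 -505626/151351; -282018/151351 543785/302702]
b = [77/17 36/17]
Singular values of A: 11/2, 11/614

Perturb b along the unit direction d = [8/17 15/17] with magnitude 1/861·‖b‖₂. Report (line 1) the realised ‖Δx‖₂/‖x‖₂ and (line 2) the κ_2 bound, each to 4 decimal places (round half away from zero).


σ_max = 11/2, σ_min = 11/614
κ = σ_max/σ_min = (11/2)/(11/614) = 307.0000
bound on ‖Δx‖/‖x‖: κ·ε = 307.0000·1/861 = 0.3566
solve Ax = b  →  x = [154.3762 161.3041]
‖b‖₂ = 5.0000 and ‖x‖₂ = 223.2734
δb = ε·‖b‖·d = [0.0027 0.0051]; solving A·Δx = δb gives ‖Δx‖ = 0.3241
dividing the unrounded norms, ‖Δx‖/‖x‖ = 0.0015
so the bound overstates the realised error by a factor of ≈ 245.6007 (computed from the unrounded values)

0.0015
0.3566
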